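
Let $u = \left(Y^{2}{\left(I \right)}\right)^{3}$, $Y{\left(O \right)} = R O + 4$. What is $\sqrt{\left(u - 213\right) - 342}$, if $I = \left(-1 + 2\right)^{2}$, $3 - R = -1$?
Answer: $\sqrt{261589} \approx 511.46$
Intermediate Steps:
$R = 4$ ($R = 3 - -1 = 3 + 1 = 4$)
$I = 1$ ($I = 1^{2} = 1$)
$Y{\left(O \right)} = 4 + 4 O$ ($Y{\left(O \right)} = 4 O + 4 = 4 + 4 O$)
$u = 262144$ ($u = \left(\left(4 + 4 \cdot 1\right)^{2}\right)^{3} = \left(\left(4 + 4\right)^{2}\right)^{3} = \left(8^{2}\right)^{3} = 64^{3} = 262144$)
$\sqrt{\left(u - 213\right) - 342} = \sqrt{\left(262144 - 213\right) - 342} = \sqrt{261931 - 342} = \sqrt{261589}$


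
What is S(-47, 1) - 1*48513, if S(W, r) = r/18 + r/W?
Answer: -41041969/846 ≈ -48513.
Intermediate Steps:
S(W, r) = r/18 + r/W (S(W, r) = r*(1/18) + r/W = r/18 + r/W)
S(-47, 1) - 1*48513 = ((1/18)*1 + 1/(-47)) - 1*48513 = (1/18 + 1*(-1/47)) - 48513 = (1/18 - 1/47) - 48513 = 29/846 - 48513 = -41041969/846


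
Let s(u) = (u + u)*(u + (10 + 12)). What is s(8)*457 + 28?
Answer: 219388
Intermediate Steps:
s(u) = 2*u*(22 + u) (s(u) = (2*u)*(u + 22) = (2*u)*(22 + u) = 2*u*(22 + u))
s(8)*457 + 28 = (2*8*(22 + 8))*457 + 28 = (2*8*30)*457 + 28 = 480*457 + 28 = 219360 + 28 = 219388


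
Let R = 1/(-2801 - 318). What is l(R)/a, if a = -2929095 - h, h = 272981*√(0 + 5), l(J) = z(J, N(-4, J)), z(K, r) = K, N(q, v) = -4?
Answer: 585819/5119529336747836 - 272981*√5/25597646683739180 ≈ 9.0582e-11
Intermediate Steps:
R = -1/3119 (R = 1/(-3119) = -1/3119 ≈ -0.00032062)
l(J) = J
h = 272981*√5 ≈ 6.1040e+5
a = -2929095 - 272981*√5 ≈ -3.5395e+6
l(R)/a = -1/(3119*(-2929095 - 272981*√5))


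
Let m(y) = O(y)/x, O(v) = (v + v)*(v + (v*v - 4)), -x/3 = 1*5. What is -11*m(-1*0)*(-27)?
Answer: 0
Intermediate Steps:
x = -15 (x = -3*5 = -15)
O(v) = 2*v*(-4 + v + v**2) (O(v) = (2*v)*(v + (v**2 - 4)) = (2*v)*(v + (-4 + v**2)) = (2*v)*(-4 + v + v**2) = 2*v*(-4 + v + v**2))
m(y) = -2*y*(-4 + y + y**2)/15 (m(y) = (2*y*(-4 + y + y**2))/(-15) = (2*y*(-4 + y + y**2))*(-1/15) = -2*y*(-4 + y + y**2)/15)
-11*m(-1*0)*(-27) = -22*(-1*0)*(4 - (-1)*0 - (-1*0)**2)/15*(-27) = -22*0*(4 - 1*0 - 1*0**2)/15*(-27) = -22*0*(4 + 0 - 1*0)/15*(-27) = -22*0*(4 + 0 + 0)/15*(-27) = -22*0*4/15*(-27) = -11*0*(-27) = 0*(-27) = 0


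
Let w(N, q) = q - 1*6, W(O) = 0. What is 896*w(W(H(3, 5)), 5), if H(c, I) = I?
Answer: -896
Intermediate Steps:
w(N, q) = -6 + q (w(N, q) = q - 6 = -6 + q)
896*w(W(H(3, 5)), 5) = 896*(-6 + 5) = 896*(-1) = -896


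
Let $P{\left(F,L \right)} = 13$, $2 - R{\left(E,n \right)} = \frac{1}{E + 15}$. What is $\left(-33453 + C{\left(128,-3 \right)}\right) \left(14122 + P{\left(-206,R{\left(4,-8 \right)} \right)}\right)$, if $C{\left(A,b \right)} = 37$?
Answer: $-472335160$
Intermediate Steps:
$R{\left(E,n \right)} = 2 - \frac{1}{15 + E}$ ($R{\left(E,n \right)} = 2 - \frac{1}{E + 15} = 2 - \frac{1}{15 + E}$)
$\left(-33453 + C{\left(128,-3 \right)}\right) \left(14122 + P{\left(-206,R{\left(4,-8 \right)} \right)}\right) = \left(-33453 + 37\right) \left(14122 + 13\right) = \left(-33416\right) 14135 = -472335160$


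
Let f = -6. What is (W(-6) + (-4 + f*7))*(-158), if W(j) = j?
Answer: 8216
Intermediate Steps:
(W(-6) + (-4 + f*7))*(-158) = (-6 + (-4 - 6*7))*(-158) = (-6 + (-4 - 42))*(-158) = (-6 - 46)*(-158) = -52*(-158) = 8216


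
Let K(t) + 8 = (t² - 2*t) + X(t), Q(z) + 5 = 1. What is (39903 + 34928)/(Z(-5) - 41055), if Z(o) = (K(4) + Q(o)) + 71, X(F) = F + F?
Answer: -74831/40980 ≈ -1.8260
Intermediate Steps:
X(F) = 2*F
Q(z) = -4 (Q(z) = -5 + 1 = -4)
K(t) = -8 + t² (K(t) = -8 + ((t² - 2*t) + 2*t) = -8 + t²)
Z(o) = 75 (Z(o) = ((-8 + 4²) - 4) + 71 = ((-8 + 16) - 4) + 71 = (8 - 4) + 71 = 4 + 71 = 75)
(39903 + 34928)/(Z(-5) - 41055) = (39903 + 34928)/(75 - 41055) = 74831/(-40980) = 74831*(-1/40980) = -74831/40980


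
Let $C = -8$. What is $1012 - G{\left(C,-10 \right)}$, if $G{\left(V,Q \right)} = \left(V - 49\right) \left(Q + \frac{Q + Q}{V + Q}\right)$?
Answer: $\frac{1516}{3} \approx 505.33$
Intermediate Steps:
$G{\left(V,Q \right)} = \left(-49 + V\right) \left(Q + \frac{2 Q}{Q + V}\right)$
$1012 - G{\left(C,-10 \right)} = 1012 - - \frac{10 \left(-98 + \left(-8\right)^{2} - -490 - -376 - -80\right)}{-10 - 8} = 1012 - - \frac{10 \left(-98 + 64 + 490 + 376 + 80\right)}{-18} = 1012 - \left(-10\right) \left(- \frac{1}{18}\right) 912 = 1012 - \frac{1520}{3} = \frac{1516}{3}$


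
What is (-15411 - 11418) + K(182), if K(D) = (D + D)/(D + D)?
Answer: -26828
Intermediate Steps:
K(D) = 1 (K(D) = (2*D)/((2*D)) = (2*D)*(1/(2*D)) = 1)
(-15411 - 11418) + K(182) = (-15411 - 11418) + 1 = -26829 + 1 = -26828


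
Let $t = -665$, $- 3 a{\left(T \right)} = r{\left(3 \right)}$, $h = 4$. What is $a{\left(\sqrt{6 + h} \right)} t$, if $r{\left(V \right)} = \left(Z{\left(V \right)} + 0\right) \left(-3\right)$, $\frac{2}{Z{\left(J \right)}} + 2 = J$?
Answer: $-1330$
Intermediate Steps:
$Z{\left(J \right)} = \frac{2}{-2 + J}$
$r{\left(V \right)} = - \frac{6}{-2 + V}$ ($r{\left(V \right)} = \left(\frac{2}{-2 + V} + 0\right) \left(-3\right) = \frac{2}{-2 + V} \left(-3\right) = - \frac{6}{-2 + V}$)
$a{\left(T \right)} = 2$ ($a{\left(T \right)} = - \frac{\left(-6\right) \frac{1}{-2 + 3}}{3} = - \frac{\left(-6\right) 1^{-1}}{3} = - \frac{\left(-6\right) 1}{3} = \left(- \frac{1}{3}\right) \left(-6\right) = 2$)
$a{\left(\sqrt{6 + h} \right)} t = 2 \left(-665\right) = -1330$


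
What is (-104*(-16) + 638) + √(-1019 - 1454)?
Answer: 2302 + I*√2473 ≈ 2302.0 + 49.729*I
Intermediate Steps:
(-104*(-16) + 638) + √(-1019 - 1454) = (1664 + 638) + √(-2473) = 2302 + I*√2473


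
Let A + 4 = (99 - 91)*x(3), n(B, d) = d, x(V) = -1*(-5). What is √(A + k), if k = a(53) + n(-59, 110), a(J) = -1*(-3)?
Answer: √149 ≈ 12.207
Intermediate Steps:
x(V) = 5
a(J) = 3
A = 36 (A = -4 + (99 - 91)*5 = -4 + 8*5 = -4 + 40 = 36)
k = 113 (k = 3 + 110 = 113)
√(A + k) = √(36 + 113) = √149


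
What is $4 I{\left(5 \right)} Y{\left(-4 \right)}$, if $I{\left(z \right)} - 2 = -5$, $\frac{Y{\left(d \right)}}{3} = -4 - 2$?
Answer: $216$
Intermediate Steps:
$Y{\left(d \right)} = -18$ ($Y{\left(d \right)} = 3 \left(-4 - 2\right) = 3 \left(-6\right) = -18$)
$I{\left(z \right)} = -3$ ($I{\left(z \right)} = 2 - 5 = -3$)
$4 I{\left(5 \right)} Y{\left(-4 \right)} = 4 \left(-3\right) \left(-18\right) = \left(-12\right) \left(-18\right) = 216$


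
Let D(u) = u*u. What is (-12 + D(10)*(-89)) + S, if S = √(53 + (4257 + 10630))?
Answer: -8912 + 6*√415 ≈ -8789.8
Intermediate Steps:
D(u) = u²
S = 6*√415 (S = √(53 + 14887) = √14940 = 6*√415 ≈ 122.23)
(-12 + D(10)*(-89)) + S = (-12 + 10²*(-89)) + 6*√415 = (-12 + 100*(-89)) + 6*√415 = (-12 - 8900) + 6*√415 = -8912 + 6*√415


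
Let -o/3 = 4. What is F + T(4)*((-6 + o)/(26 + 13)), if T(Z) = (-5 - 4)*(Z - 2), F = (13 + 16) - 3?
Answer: 446/13 ≈ 34.308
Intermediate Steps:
o = -12 (o = -3*4 = -12)
F = 26 (F = 29 - 3 = 26)
T(Z) = 18 - 9*Z (T(Z) = -9*(-2 + Z) = 18 - 9*Z)
F + T(4)*((-6 + o)/(26 + 13)) = 26 + (18 - 9*4)*((-6 - 12)/(26 + 13)) = 26 + (18 - 36)*(-18/39) = 26 - (-324)/39 = 26 - 18*(-6/13) = 26 + 108/13 = 446/13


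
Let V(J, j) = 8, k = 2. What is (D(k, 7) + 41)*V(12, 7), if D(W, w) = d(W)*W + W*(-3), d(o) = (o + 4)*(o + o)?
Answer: 664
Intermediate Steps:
d(o) = 2*o*(4 + o) (d(o) = (4 + o)*(2*o) = 2*o*(4 + o))
D(W, w) = -3*W + 2*W**2*(4 + W) (D(W, w) = (2*W*(4 + W))*W + W*(-3) = 2*W**2*(4 + W) - 3*W = -3*W + 2*W**2*(4 + W))
(D(k, 7) + 41)*V(12, 7) = (2*(-3 + 2*2*(4 + 2)) + 41)*8 = (2*(-3 + 2*2*6) + 41)*8 = (2*(-3 + 24) + 41)*8 = (2*21 + 41)*8 = (42 + 41)*8 = 83*8 = 664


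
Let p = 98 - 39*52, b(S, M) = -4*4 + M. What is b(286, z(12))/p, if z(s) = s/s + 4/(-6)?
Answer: 47/5790 ≈ 0.0081174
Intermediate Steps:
z(s) = ⅓ (z(s) = 1 + 4*(-⅙) = 1 - ⅔ = ⅓)
b(S, M) = -16 + M
p = -1930 (p = 98 - 2028 = -1930)
b(286, z(12))/p = (-16 + ⅓)/(-1930) = -47/3*(-1/1930) = 47/5790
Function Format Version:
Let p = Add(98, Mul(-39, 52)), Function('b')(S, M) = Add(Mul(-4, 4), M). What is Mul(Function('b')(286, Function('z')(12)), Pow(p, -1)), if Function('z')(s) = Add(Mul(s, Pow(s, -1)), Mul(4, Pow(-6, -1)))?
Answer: Rational(47, 5790) ≈ 0.0081174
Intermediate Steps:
Function('z')(s) = Rational(1, 3) (Function('z')(s) = Add(1, Mul(4, Rational(-1, 6))) = Add(1, Rational(-2, 3)) = Rational(1, 3))
Function('b')(S, M) = Add(-16, M)
p = -1930 (p = Add(98, -2028) = -1930)
Mul(Function('b')(286, Function('z')(12)), Pow(p, -1)) = Mul(Add(-16, Rational(1, 3)), Pow(-1930, -1)) = Mul(Rational(-47, 3), Rational(-1, 1930)) = Rational(47, 5790)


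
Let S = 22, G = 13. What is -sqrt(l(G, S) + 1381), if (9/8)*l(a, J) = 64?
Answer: -sqrt(12941)/3 ≈ -37.919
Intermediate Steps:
l(a, J) = 512/9 (l(a, J) = (8/9)*64 = 512/9)
-sqrt(l(G, S) + 1381) = -sqrt(512/9 + 1381) = -sqrt(12941/9) = -sqrt(12941)/3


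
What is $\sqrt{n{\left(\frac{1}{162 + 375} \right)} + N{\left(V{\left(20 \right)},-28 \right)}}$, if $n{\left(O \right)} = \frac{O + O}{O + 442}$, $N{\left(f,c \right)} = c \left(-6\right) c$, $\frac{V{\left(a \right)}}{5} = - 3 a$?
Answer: $\frac{i \sqrt{265011110426890}}{237355} \approx 68.586 i$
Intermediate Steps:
$V{\left(a \right)} = - 15 a$ ($V{\left(a \right)} = 5 \left(- 3 a\right) = - 15 a$)
$N{\left(f,c \right)} = - 6 c^{2}$ ($N{\left(f,c \right)} = - 6 c c = - 6 c^{2}$)
$n{\left(O \right)} = \frac{2 O}{442 + O}$
$\sqrt{n{\left(\frac{1}{162 + 375} \right)} + N{\left(V{\left(20 \right)},-28 \right)}} = \sqrt{\frac{2}{\left(162 + 375\right) \left(442 + \frac{1}{162 + 375}\right)} - 6 \left(-28\right)^{2}} = \sqrt{\frac{2}{537 \left(442 + \frac{1}{537}\right)} - 4704} = \sqrt{2 \cdot \frac{1}{537} \frac{1}{442 + \frac{1}{537}} - 4704} = \sqrt{2 \cdot \frac{1}{537} \frac{1}{\frac{237355}{537}} - 4704} = \sqrt{2 \cdot \frac{1}{537} \cdot \frac{537}{237355} - 4704} = \sqrt{\frac{2}{237355} - 4704} = \sqrt{- \frac{1116517918}{237355}} = \frac{i \sqrt{265011110426890}}{237355}$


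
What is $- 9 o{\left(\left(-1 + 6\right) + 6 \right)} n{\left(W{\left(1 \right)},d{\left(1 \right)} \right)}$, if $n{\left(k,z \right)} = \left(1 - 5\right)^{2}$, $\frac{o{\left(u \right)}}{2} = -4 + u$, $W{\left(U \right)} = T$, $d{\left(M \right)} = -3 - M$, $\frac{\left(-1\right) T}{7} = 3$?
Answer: $-2016$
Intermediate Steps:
$T = -21$ ($T = \left(-7\right) 3 = -21$)
$W{\left(U \right)} = -21$
$o{\left(u \right)} = -8 + 2 u$ ($o{\left(u \right)} = 2 \left(-4 + u\right) = -8 + 2 u$)
$n{\left(k,z \right)} = 16$ ($n{\left(k,z \right)} = \left(-4\right)^{2} = 16$)
$- 9 o{\left(\left(-1 + 6\right) + 6 \right)} n{\left(W{\left(1 \right)},d{\left(1 \right)} \right)} = - 9 \left(-8 + 2 \left(\left(-1 + 6\right) + 6\right)\right) 16 = - 9 \left(-8 + 2 \left(5 + 6\right)\right) 16 = - 9 \left(-8 + 2 \cdot 11\right) 16 = - 9 \left(-8 + 22\right) 16 = \left(-9\right) 14 \cdot 16 = \left(-126\right) 16 = -2016$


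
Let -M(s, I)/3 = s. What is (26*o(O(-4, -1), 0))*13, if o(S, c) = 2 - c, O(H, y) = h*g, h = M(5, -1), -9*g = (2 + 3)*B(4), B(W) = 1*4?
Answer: 676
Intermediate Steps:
B(W) = 4
M(s, I) = -3*s
g = -20/9 (g = -(2 + 3)*4/9 = -5*4/9 = -1/9*20 = -20/9 ≈ -2.2222)
h = -15 (h = -3*5 = -15)
O(H, y) = 100/3 (O(H, y) = -15*(-20/9) = 100/3)
(26*o(O(-4, -1), 0))*13 = (26*(2 - 1*0))*13 = (26*(2 + 0))*13 = (26*2)*13 = 52*13 = 676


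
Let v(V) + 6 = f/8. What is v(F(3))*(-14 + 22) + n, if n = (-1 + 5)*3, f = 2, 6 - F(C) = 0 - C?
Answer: -34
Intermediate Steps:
F(C) = 6 + C (F(C) = 6 - (0 - C) = 6 - (-1)*C = 6 + C)
v(V) = -23/4 (v(V) = -6 + 2/8 = -6 + 2*(1/8) = -6 + 1/4 = -23/4)
n = 12 (n = 4*3 = 12)
v(F(3))*(-14 + 22) + n = -23*(-14 + 22)/4 + 12 = -23/4*8 + 12 = -46 + 12 = -34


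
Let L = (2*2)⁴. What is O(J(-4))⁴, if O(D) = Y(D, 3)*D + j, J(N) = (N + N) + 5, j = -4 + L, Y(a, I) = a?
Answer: 4640470641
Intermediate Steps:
L = 256 (L = 4⁴ = 256)
j = 252 (j = -4 + 256 = 252)
J(N) = 5 + 2*N (J(N) = 2*N + 5 = 5 + 2*N)
O(D) = 252 + D² (O(D) = D*D + 252 = D² + 252 = 252 + D²)
O(J(-4))⁴ = (252 + (5 + 2*(-4))²)⁴ = (252 + (5 - 8)²)⁴ = (252 + (-3)²)⁴ = (252 + 9)⁴ = 261⁴ = 4640470641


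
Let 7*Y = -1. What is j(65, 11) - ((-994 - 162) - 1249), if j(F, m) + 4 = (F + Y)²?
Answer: 323765/49 ≈ 6607.4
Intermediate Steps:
Y = -⅐ (Y = (⅐)*(-1) = -⅐ ≈ -0.14286)
j(F, m) = -4 + (-⅐ + F)² (j(F, m) = -4 + (F - ⅐)² = -4 + (-⅐ + F)²)
j(65, 11) - ((-994 - 162) - 1249) = (-4 + (-1 + 7*65)²/49) - ((-994 - 162) - 1249) = (-4 + (-1 + 455)²/49) - (-1156 - 1249) = (-4 + (1/49)*454²) - 1*(-2405) = (-4 + (1/49)*206116) + 2405 = (-4 + 206116/49) + 2405 = 205920/49 + 2405 = 323765/49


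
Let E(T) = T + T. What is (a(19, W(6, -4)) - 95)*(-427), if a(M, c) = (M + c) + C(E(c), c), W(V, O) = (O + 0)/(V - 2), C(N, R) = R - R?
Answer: 32879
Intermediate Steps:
E(T) = 2*T
C(N, R) = 0
W(V, O) = O/(-2 + V)
a(M, c) = M + c (a(M, c) = (M + c) + 0 = M + c)
(a(19, W(6, -4)) - 95)*(-427) = ((19 - 4/(-2 + 6)) - 95)*(-427) = ((19 - 4/4) - 95)*(-427) = ((19 - 4*1/4) - 95)*(-427) = ((19 - 1) - 95)*(-427) = (18 - 95)*(-427) = -77*(-427) = 32879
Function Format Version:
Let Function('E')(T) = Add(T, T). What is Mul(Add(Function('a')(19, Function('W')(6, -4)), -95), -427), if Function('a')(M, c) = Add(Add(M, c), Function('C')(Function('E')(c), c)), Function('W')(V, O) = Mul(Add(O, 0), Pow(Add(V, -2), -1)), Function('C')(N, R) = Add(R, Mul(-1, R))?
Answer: 32879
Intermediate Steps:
Function('E')(T) = Mul(2, T)
Function('C')(N, R) = 0
Function('W')(V, O) = Mul(O, Pow(Add(-2, V), -1))
Function('a')(M, c) = Add(M, c) (Function('a')(M, c) = Add(Add(M, c), 0) = Add(M, c))
Mul(Add(Function('a')(19, Function('W')(6, -4)), -95), -427) = Mul(Add(Add(19, Mul(-4, Pow(Add(-2, 6), -1))), -95), -427) = Mul(Add(Add(19, Mul(-4, Pow(4, -1))), -95), -427) = Mul(Add(Add(19, Mul(-4, Rational(1, 4))), -95), -427) = Mul(Add(Add(19, -1), -95), -427) = Mul(Add(18, -95), -427) = Mul(-77, -427) = 32879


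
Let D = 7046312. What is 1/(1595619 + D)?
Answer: 1/8641931 ≈ 1.1571e-7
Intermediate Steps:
1/(1595619 + D) = 1/(1595619 + 7046312) = 1/8641931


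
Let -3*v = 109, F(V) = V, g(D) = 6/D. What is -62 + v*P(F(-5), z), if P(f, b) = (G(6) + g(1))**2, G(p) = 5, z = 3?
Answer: -13375/3 ≈ -4458.3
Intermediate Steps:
P(f, b) = 121 (P(f, b) = (5 + 6/1)**2 = (5 + 6*1)**2 = (5 + 6)**2 = 11**2 = 121)
v = -109/3 (v = -1/3*109 = -109/3 ≈ -36.333)
-62 + v*P(F(-5), z) = -62 - 109/3*121 = -62 - 13189/3 = -13375/3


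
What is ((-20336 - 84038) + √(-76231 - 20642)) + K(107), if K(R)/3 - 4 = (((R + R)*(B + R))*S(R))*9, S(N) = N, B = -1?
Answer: 65429714 + 7*I*√1977 ≈ 6.543e+7 + 311.24*I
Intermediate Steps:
K(R) = 12 + 54*R²*(-1 + R) (K(R) = 12 + 3*((((R + R)*(-1 + R))*R)*9) = 12 + 3*((((2*R)*(-1 + R))*R)*9) = 12 + 3*(((2*R*(-1 + R))*R)*9) = 12 + 3*((2*R²*(-1 + R))*9) = 12 + 3*(18*R²*(-1 + R)) = 12 + 54*R²*(-1 + R))
((-20336 - 84038) + √(-76231 - 20642)) + K(107) = ((-20336 - 84038) + √(-76231 - 20642)) + (12 - 54*107² + 54*107³) = (-104374 + √(-96873)) + (12 - 54*11449 + 54*1225043) = (-104374 + 7*I*√1977) + (12 - 618246 + 66152322) = (-104374 + 7*I*√1977) + 65534088 = 65429714 + 7*I*√1977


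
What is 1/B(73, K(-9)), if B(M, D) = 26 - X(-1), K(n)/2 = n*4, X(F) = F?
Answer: 1/27 ≈ 0.037037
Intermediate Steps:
K(n) = 8*n (K(n) = 2*(n*4) = 2*(4*n) = 8*n)
B(M, D) = 27 (B(M, D) = 26 - 1*(-1) = 26 + 1 = 27)
1/B(73, K(-9)) = 1/27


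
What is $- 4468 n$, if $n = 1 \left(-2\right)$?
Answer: $8936$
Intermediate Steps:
$n = -2$
$- 4468 n = \left(-4468\right) \left(-2\right) = 8936$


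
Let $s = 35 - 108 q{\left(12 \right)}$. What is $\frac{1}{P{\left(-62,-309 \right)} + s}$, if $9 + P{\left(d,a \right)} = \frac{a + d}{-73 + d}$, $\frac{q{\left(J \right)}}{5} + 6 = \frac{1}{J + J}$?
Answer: $\frac{270}{876487} \approx 0.00030805$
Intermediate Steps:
$q{\left(J \right)} = -30 + \frac{5}{2 J}$ ($q{\left(J \right)} = -30 + \frac{5}{J + J} = -30 + \frac{5}{2 J}$)
$P{\left(d,a \right)} = -9 + \frac{a + d}{-73 + d}$
$s = \frac{6505}{2}$ ($s = 35 - 108 \left(-30 + \frac{5}{2 \cdot 12}\right) = 35 - 108 \left(-30 + \frac{5}{2} \cdot \frac{1}{12}\right) = 35 - 108 \left(-30 + \frac{5}{24}\right) = 35 - - \frac{6435}{2} = 35 + \frac{6435}{2} = \frac{6505}{2} \approx 3252.5$)
$\frac{1}{P{\left(-62,-309 \right)} + s} = \frac{1}{\frac{657 - 309 - -496}{-73 - 62} + \frac{6505}{2}} = \frac{1}{\frac{657 - 309 + 496}{-135} + \frac{6505}{2}} = \frac{1}{\left(- \frac{1}{135}\right) 844 + \frac{6505}{2}} = \frac{1}{- \frac{844}{135} + \frac{6505}{2}} = \frac{1}{\frac{876487}{270}} = \frac{270}{876487}$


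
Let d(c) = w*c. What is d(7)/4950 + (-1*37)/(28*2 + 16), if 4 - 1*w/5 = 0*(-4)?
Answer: -641/1320 ≈ -0.48561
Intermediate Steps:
w = 20 (w = 20 - 0*(-4) = 20 - 5*0 = 20 + 0 = 20)
d(c) = 20*c
d(7)/4950 + (-1*37)/(28*2 + 16) = (20*7)/4950 + (-1*37)/(28*2 + 16) = 140*(1/4950) - 37/(56 + 16) = 14/495 - 37/72 = -641/1320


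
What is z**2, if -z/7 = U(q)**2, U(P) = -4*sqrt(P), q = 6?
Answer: 451584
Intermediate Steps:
z = -672 (z = -7*(-4*sqrt(6))**2 = -7*96 = -672)
z**2 = (-672)**2 = 451584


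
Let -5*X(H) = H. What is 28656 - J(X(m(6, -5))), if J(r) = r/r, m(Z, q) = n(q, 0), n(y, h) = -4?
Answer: 28655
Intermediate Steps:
m(Z, q) = -4
X(H) = -H/5
J(r) = 1
28656 - J(X(m(6, -5))) = 28656 - 1*1 = 28656 - 1 = 28655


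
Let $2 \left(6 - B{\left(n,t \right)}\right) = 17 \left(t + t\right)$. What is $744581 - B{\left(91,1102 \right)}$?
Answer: $763309$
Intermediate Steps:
$B{\left(n,t \right)} = 6 - 17 t$ ($B{\left(n,t \right)} = 6 - \frac{17 \left(t + t\right)}{2} = 6 - \frac{17 \cdot 2 t}{2} = 6 - \frac{34 t}{2} = 6 - 17 t$)
$744581 - B{\left(91,1102 \right)} = 744581 - \left(6 - 18734\right) = 744581 - -18728 = 744581 + 18728 = 763309$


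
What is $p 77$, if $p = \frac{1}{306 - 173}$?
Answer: $\frac{11}{19} \approx 0.57895$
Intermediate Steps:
$p = \frac{1}{133} \approx 0.0075188$
$p 77 = \frac{1}{133} \cdot 77 = \frac{11}{19}$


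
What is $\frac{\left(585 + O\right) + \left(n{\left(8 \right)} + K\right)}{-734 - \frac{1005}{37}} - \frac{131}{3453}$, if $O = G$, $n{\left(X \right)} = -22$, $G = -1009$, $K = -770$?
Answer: $\frac{151668023}{97246839} \approx 1.5596$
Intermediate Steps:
$O = -1009$
$\frac{\left(585 + O\right) + \left(n{\left(8 \right)} + K\right)}{-734 - \frac{1005}{37}} - \frac{131}{3453} = \frac{\left(585 - 1009\right) - 792}{-734 - \frac{1005}{37}} - \frac{131}{3453} = \frac{-424 - 792}{-734 - 1005 \cdot \frac{1}{37}} - \frac{131}{3453} = - \frac{1216}{-734 - \frac{1005}{37}} - \frac{131}{3453} = - \frac{1216}{- \frac{28163}{37}} - \frac{131}{3453} = \left(-1216\right) \left(- \frac{37}{28163}\right) - \frac{131}{3453} = \frac{44992}{28163} - \frac{131}{3453} = \frac{151668023}{97246839}$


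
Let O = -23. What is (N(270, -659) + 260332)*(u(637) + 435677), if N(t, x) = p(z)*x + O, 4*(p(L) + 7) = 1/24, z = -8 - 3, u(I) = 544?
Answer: 3697969449171/32 ≈ 1.1556e+11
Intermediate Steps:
z = -11
p(L) = -671/96 (p(L) = -7 + (1/4)/24 = -7 + (1/4)*(1/24) = -7 + 1/96 = -671/96)
N(t, x) = -23 - 671*x/96 (N(t, x) = -671*x/96 - 23 = -23 - 671*x/96)
(N(270, -659) + 260332)*(u(637) + 435677) = ((-23 - 671/96*(-659)) + 260332)*(544 + 435677) = ((-23 + 442189/96) + 260332)*436221 = (439981/96 + 260332)*436221 = (25431853/96)*436221 = 3697969449171/32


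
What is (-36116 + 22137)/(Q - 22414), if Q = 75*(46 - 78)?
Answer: 13979/24814 ≈ 0.56335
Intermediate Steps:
Q = -2400 (Q = 75*(-32) = -2400)
(-36116 + 22137)/(Q - 22414) = (-36116 + 22137)/(-2400 - 22414) = -13979/(-24814) = -13979*(-1/24814) = 13979/24814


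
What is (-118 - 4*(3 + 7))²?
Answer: 24964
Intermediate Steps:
(-118 - 4*(3 + 7))² = (-118 - 4*10)² = (-118 - 40)² = (-158)² = 24964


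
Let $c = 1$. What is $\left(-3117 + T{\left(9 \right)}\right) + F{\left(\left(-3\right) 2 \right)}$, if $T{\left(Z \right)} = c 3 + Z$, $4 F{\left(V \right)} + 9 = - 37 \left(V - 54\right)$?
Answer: $- \frac{10209}{4} \approx -2552.3$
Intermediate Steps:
$F{\left(V \right)} = \frac{1989}{4} - \frac{37 V}{4}$ ($F{\left(V \right)} = - \frac{9}{4} + \frac{\left(-37\right) \left(V - 54\right)}{4} = - \frac{9}{4} + \frac{\left(-37\right) \left(-54 + V\right)}{4} = - \frac{9}{4} + \frac{1998 - 37 V}{4} = - \frac{9}{4} - \left(- \frac{999}{2} + \frac{37 V}{4}\right) = \frac{1989}{4} - \frac{37 V}{4}$)
$T{\left(Z \right)} = 3 + Z$ ($T{\left(Z \right)} = 1 \cdot 3 + Z = 3 + Z$)
$\left(-3117 + T{\left(9 \right)}\right) + F{\left(\left(-3\right) 2 \right)} = \left(-3117 + \left(3 + 9\right)\right) + \left(\frac{1989}{4} - \frac{37 \left(\left(-3\right) 2\right)}{4}\right) = \left(-3117 + 12\right) + \left(\frac{1989}{4} - - \frac{111}{2}\right) = -3105 + \left(\frac{1989}{4} + \frac{111}{2}\right) = -3105 + \frac{2211}{4} = - \frac{10209}{4}$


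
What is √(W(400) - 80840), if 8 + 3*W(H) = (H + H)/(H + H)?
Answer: I*√727581/3 ≈ 284.33*I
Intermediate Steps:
W(H) = -7/3 (W(H) = -8/3 + ((H + H)/(H + H))/3 = -8/3 + ((2*H)/((2*H)))/3 = -8/3 + ((2*H)*(1/(2*H)))/3 = -8/3 + (⅓)*1 = -8/3 + ⅓ = -7/3)
√(W(400) - 80840) = √(-7/3 - 80840) = √(-242527/3) = I*√727581/3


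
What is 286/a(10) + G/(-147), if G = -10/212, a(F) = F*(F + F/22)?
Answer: 24513361/8959650 ≈ 2.7360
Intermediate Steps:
a(F) = 23*F**2/22 (a(F) = F*(F + F*(1/22)) = F*(F + F/22) = F*(23*F/22) = 23*F**2/22)
G = -5/106 (G = -10*1/212 = -5/106 ≈ -0.047170)
286/a(10) + G/(-147) = 286/(((23/22)*10**2)) - 5/106/(-147) = 286/(((23/22)*100)) - 5/106*(-1/147) = 286/(1150/11) + 5/15582 = 286*(11/1150) + 5/15582 = 1573/575 + 5/15582 = 24513361/8959650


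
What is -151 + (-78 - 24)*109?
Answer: -11269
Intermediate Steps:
-151 + (-78 - 24)*109 = -151 - 102*109 = -151 - 11118 = -11269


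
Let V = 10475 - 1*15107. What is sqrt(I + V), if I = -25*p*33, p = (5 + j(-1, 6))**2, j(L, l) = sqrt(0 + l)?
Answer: sqrt(-30207 - 8250*sqrt(6)) ≈ 224.53*I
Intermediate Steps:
j(L, l) = sqrt(l)
V = -4632 (V = 10475 - 15107 = -4632)
p = (5 + sqrt(6))**2 ≈ 55.495
I = -825*(5 + sqrt(6))**2 (I = -25*(5 + sqrt(6))**2*33 = -825*(5 + sqrt(6))**2 ≈ -45783.)
sqrt(I + V) = sqrt((-25575 - 8250*sqrt(6)) - 4632) = sqrt(-30207 - 8250*sqrt(6))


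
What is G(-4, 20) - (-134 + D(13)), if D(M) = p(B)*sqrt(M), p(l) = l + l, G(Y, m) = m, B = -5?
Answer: 154 + 10*sqrt(13) ≈ 190.06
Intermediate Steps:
p(l) = 2*l
D(M) = -10*sqrt(M) (D(M) = (2*(-5))*sqrt(M) = -10*sqrt(M))
G(-4, 20) - (-134 + D(13)) = 20 - (-134 - 10*sqrt(13)) = 20 + (134 + 10*sqrt(13)) = 154 + 10*sqrt(13)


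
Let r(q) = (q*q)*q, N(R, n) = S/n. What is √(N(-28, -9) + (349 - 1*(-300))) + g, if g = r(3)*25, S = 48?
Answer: 675 + √5793/3 ≈ 700.37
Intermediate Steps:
N(R, n) = 48/n
r(q) = q³ (r(q) = q²*q = q³)
g = 675 (g = 3³*25 = 27*25 = 675)
√(N(-28, -9) + (349 - 1*(-300))) + g = √(48/(-9) + (349 - 1*(-300))) + 675 = √(48*(-⅑) + (349 + 300)) + 675 = √(-16/3 + 649) + 675 = √(1931/3) + 675 = √5793/3 + 675 = 675 + √5793/3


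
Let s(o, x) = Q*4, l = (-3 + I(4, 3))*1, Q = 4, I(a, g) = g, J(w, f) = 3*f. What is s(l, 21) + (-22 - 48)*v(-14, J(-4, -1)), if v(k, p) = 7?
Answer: -474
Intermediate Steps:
l = 0 (l = (-3 + 3)*1 = 0*1 = 0)
s(o, x) = 16 (s(o, x) = 4*4 = 16)
s(l, 21) + (-22 - 48)*v(-14, J(-4, -1)) = 16 + (-22 - 48)*7 = 16 - 70*7 = 16 - 490 = -474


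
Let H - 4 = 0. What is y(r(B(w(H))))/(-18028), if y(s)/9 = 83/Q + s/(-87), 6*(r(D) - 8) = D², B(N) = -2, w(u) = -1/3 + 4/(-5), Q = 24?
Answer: -7013/4182496 ≈ -0.0016767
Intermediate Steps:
H = 4 (H = 4 + 0 = 4)
w(u) = -17/15 (w(u) = -1*⅓ + 4*(-⅕) = -⅓ - ⅘ = -17/15)
r(D) = 8 + D²/6
y(s) = 249/8 - 3*s/29 (y(s) = 9*(83/24 + s/(-87)) = 9*(83*(1/24) + s*(-1/87)) = 9*(83/24 - s/87) = 249/8 - 3*s/29)
y(r(B(w(H))))/(-18028) = (249/8 - 3*(8 + (⅙)*(-2)²)/29)/(-18028) = (249/8 - 3*(8 + (⅙)*4)/29)*(-1/18028) = (249/8 - 3*(8 + ⅔)/29)*(-1/18028) = (249/8 - 3/29*26/3)*(-1/18028) = (249/8 - 26/29)*(-1/18028) = (7013/232)*(-1/18028) = -7013/4182496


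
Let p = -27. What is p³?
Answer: -19683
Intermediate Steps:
p³ = (-27)³ = -19683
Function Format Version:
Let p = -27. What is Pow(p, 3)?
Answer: -19683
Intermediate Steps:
Pow(p, 3) = Pow(-27, 3) = -19683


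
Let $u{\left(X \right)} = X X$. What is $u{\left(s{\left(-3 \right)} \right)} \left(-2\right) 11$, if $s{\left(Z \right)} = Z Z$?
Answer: $-1782$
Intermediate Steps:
$s{\left(Z \right)} = Z^{2}$
$u{\left(X \right)} = X^{2}$
$u{\left(s{\left(-3 \right)} \right)} \left(-2\right) 11 = \left(\left(-3\right)^{2}\right)^{2} \left(-2\right) 11 = 9^{2} \left(-2\right) 11 = 81 \left(-2\right) 11 = \left(-162\right) 11 = -1782$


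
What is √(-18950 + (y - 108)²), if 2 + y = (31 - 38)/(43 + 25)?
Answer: I*√31569631/68 ≈ 82.628*I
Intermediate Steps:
y = -143/68 (y = -2 + (31 - 38)/(43 + 25) = -2 - 7/68 = -143/68 ≈ -2.1029)
√(-18950 + (y - 108)²) = √(-18950 + (-143/68 - 108)²) = √(-18950 + (-7487/68)²) = √(-18950 + 56055169/4624) = √(-31569631/4624) = I*√31569631/68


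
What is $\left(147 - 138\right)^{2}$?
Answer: $81$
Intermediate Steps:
$\left(147 - 138\right)^{2} = 9^{2} = 81$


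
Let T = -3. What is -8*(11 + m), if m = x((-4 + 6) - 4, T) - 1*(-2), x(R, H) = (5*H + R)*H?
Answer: -512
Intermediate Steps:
x(R, H) = H*(R + 5*H) (x(R, H) = (R + 5*H)*H = H*(R + 5*H))
m = 53 (m = -3*(((-4 + 6) - 4) + 5*(-3)) - 1*(-2) = -3*((2 - 4) - 15) + 2 = -3*(-2 - 15) + 2 = -3*(-17) + 2 = 51 + 2 = 53)
-8*(11 + m) = -8*(11 + 53) = -8*64 = -512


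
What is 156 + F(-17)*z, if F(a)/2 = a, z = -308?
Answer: 10628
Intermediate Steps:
F(a) = 2*a
156 + F(-17)*z = 156 + (2*(-17))*(-308) = 156 - 34*(-308) = 156 + 10472 = 10628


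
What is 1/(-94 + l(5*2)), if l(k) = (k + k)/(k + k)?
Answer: -1/93 ≈ -0.010753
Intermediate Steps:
l(k) = 1 (l(k) = (2*k)/((2*k)) = (2*k)*(1/(2*k)) = 1)
1/(-94 + l(5*2)) = 1/(-94 + 1) = 1/(-93) = -1/93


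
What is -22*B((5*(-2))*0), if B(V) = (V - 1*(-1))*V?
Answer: 0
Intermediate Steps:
B(V) = V*(1 + V) (B(V) = (V + 1)*V = (1 + V)*V = V*(1 + V))
-22*B((5*(-2))*0) = -22*(5*(-2))*0*(1 + (5*(-2))*0) = -22*(-10*0)*(1 - 10*0) = -0*(1 + 0) = -0 = -22*0 = 0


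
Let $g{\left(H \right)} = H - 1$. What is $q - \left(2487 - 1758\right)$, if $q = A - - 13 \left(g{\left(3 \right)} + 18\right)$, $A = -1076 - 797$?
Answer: $-2342$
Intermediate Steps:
$g{\left(H \right)} = -1 + H$
$A = -1873$ ($A = -1076 - 797 = -1873$)
$q = -1613$ ($q = -1873 - - 13 \left(\left(-1 + 3\right) + 18\right) = -1873 - - 13 \left(2 + 18\right) = -1873 - \left(-13\right) 20 = -1873 - -260 = -1873 + 260 = -1613$)
$q - \left(2487 - 1758\right) = -1613 - \left(2487 - 1758\right) = -1613 - 729 = -2342$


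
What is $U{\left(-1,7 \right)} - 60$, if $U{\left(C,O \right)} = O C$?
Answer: $-67$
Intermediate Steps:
$U{\left(C,O \right)} = C O$
$U{\left(-1,7 \right)} - 60 = \left(-1\right) 7 - 60 = -7 - 60 = -67$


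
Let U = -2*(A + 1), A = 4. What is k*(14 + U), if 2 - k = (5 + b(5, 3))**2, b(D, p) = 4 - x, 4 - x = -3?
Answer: -8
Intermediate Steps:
x = 7 (x = 4 - 1*(-3) = 4 + 3 = 7)
U = -10 (U = -2*(4 + 1) = -2*5 = -10)
b(D, p) = -3 (b(D, p) = 4 - 1*7 = 4 - 7 = -3)
k = -2 (k = 2 - (5 - 3)**2 = 2 - 1*2**2 = 2 - 1*4 = 2 - 4 = -2)
k*(14 + U) = -2*(14 - 10) = -2*4 = -8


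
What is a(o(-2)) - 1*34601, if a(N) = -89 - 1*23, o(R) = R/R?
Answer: -34713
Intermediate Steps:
o(R) = 1
a(N) = -112 (a(N) = -89 - 23 = -112)
a(o(-2)) - 1*34601 = -112 - 1*34601 = -112 - 34601 = -34713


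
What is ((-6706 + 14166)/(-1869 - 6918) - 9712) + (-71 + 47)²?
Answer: -80285492/8787 ≈ -9136.8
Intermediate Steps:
((-6706 + 14166)/(-1869 - 6918) - 9712) + (-71 + 47)² = (7460/(-8787) - 9712) + (-24)² = (7460*(-1/8787) - 9712) + 576 = (-7460/8787 - 9712) + 576 = -85346804/8787 + 576 = -80285492/8787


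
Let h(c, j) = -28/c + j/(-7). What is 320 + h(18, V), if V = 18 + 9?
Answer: 19819/63 ≈ 314.59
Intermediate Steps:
V = 27
h(c, j) = -28/c - j/7 (h(c, j) = -28/c + j*(-⅐) = -28/c - j/7)
320 + h(18, V) = 320 + (-28/18 - ⅐*27) = 320 + (-28*1/18 - 27/7) = 320 + (-14/9 - 27/7) = 320 - 341/63 = 19819/63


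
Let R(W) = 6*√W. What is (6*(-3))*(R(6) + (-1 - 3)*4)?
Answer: 288 - 108*√6 ≈ 23.455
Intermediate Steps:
(6*(-3))*(R(6) + (-1 - 3)*4) = (6*(-3))*(6*√6 + (-1 - 3)*4) = -18*(6*√6 - 4*4) = -18*(6*√6 - 16) = -18*(-16 + 6*√6) = 288 - 108*√6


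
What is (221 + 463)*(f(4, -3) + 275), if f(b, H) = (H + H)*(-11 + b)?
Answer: 216828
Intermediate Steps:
f(b, H) = 2*H*(-11 + b) (f(b, H) = (2*H)*(-11 + b) = 2*H*(-11 + b))
(221 + 463)*(f(4, -3) + 275) = (221 + 463)*(2*(-3)*(-11 + 4) + 275) = 684*(2*(-3)*(-7) + 275) = 684*(42 + 275) = 684*317 = 216828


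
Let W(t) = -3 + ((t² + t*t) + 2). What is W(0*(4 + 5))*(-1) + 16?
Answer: 17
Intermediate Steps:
W(t) = -1 + 2*t² (W(t) = -3 + ((t² + t²) + 2) = -3 + (2*t² + 2) = -3 + (2 + 2*t²) = -1 + 2*t²)
W(0*(4 + 5))*(-1) + 16 = (-1 + 2*(0*(4 + 5))²)*(-1) + 16 = (-1 + 2*(0*9)²)*(-1) + 16 = (-1 + 2*0²)*(-1) + 16 = (-1 + 2*0)*(-1) + 16 = (-1 + 0)*(-1) + 16 = -1*(-1) + 16 = 1 + 16 = 17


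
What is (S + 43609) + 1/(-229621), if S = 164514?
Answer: 47789411382/229621 ≈ 2.0812e+5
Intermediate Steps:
(S + 43609) + 1/(-229621) = (164514 + 43609) + 1/(-229621) = 208123 - 1/229621 = 47789411382/229621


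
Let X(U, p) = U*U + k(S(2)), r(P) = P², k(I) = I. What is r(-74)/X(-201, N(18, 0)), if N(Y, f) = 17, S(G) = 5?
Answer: 2738/20203 ≈ 0.13552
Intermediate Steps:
X(U, p) = 5 + U² (X(U, p) = U*U + 5 = U² + 5 = 5 + U²)
r(-74)/X(-201, N(18, 0)) = (-74)²/(5 + (-201)²) = 5476/(5 + 40401) = 5476/40406 = 5476*(1/40406) = 2738/20203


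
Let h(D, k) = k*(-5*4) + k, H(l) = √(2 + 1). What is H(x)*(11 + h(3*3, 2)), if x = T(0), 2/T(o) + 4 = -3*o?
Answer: -27*√3 ≈ -46.765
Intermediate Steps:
T(o) = 2/(-4 - 3*o)
x = -½ (x = -2/(4 + 3*0) = -2/(4 + 0) = -2/4 = -2*¼ = -½ ≈ -0.50000)
H(l) = √3
h(D, k) = -19*k (h(D, k) = k*(-20) + k = -20*k + k = -19*k)
H(x)*(11 + h(3*3, 2)) = √3*(11 - 19*2) = √3*(11 - 38) = √3*(-27) = -27*√3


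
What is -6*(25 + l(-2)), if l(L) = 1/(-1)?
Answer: -144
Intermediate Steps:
l(L) = -1
-6*(25 + l(-2)) = -6*(25 - 1) = -6*24 = -144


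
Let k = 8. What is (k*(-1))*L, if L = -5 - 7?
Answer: 96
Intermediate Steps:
L = -12
(k*(-1))*L = (8*(-1))*(-12) = -8*(-12) = 96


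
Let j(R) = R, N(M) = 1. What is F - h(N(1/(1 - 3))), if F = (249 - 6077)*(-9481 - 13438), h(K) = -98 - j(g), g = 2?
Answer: 133572032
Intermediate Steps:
h(K) = -100 (h(K) = -98 - 1*2 = -98 - 2 = -100)
F = 133571932 (F = -5828*(-22919) = 133571932)
F - h(N(1/(1 - 3))) = 133571932 - 1*(-100) = 133571932 + 100 = 133572032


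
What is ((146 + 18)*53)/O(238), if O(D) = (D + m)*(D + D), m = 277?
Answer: 2173/61285 ≈ 0.035457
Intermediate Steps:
O(D) = 2*D*(277 + D) (O(D) = (D + 277)*(D + D) = (277 + D)*(2*D) = 2*D*(277 + D))
((146 + 18)*53)/O(238) = ((146 + 18)*53)/((2*238*(277 + 238))) = (164*53)/((2*238*515)) = 8692/245140 = 8692*(1/245140) = 2173/61285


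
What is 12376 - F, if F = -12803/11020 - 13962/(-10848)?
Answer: 61644727111/4981040 ≈ 12376.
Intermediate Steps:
F = 623929/4981040 (F = -12803*1/11020 - 13962*(-1/10848) = -12803/11020 + 2327/1808 = 623929/4981040 ≈ 0.12526)
12376 - F = 12376 - 1*623929/4981040 = 12376 - 623929/4981040 = 61644727111/4981040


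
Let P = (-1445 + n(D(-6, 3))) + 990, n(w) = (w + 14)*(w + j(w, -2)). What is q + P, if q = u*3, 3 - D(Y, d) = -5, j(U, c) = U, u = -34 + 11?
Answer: -172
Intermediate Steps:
u = -23
D(Y, d) = 8 (D(Y, d) = 3 - 1*(-5) = 3 + 5 = 8)
n(w) = 2*w*(14 + w) (n(w) = (w + 14)*(w + w) = (14 + w)*(2*w) = 2*w*(14 + w))
q = -69 (q = -23*3 = -69)
P = -103 (P = (-1445 + 2*8*(14 + 8)) + 990 = (-1445 + 2*8*22) + 990 = (-1445 + 352) + 990 = -1093 + 990 = -103)
q + P = -69 - 103 = -172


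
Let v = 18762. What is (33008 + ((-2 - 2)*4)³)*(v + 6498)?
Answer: 730317120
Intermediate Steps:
(33008 + ((-2 - 2)*4)³)*(v + 6498) = (33008 + ((-2 - 2)*4)³)*(18762 + 6498) = (33008 + (-4*4)³)*25260 = (33008 + (-16)³)*25260 = (33008 - 4096)*25260 = 28912*25260 = 730317120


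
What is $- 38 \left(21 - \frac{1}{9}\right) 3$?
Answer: $- \frac{7144}{3} \approx -2381.3$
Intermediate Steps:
$- 38 \left(21 - \frac{1}{9}\right) 3 = \left(-38\right) \frac{188}{9} \cdot 3 = \left(- \frac{7144}{9}\right) 3 = - \frac{7144}{3}$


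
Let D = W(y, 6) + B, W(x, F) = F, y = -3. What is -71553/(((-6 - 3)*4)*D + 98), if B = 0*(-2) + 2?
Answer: 71553/190 ≈ 376.59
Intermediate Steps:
B = 2 (B = 0 + 2 = 2)
D = 8 (D = 6 + 2 = 8)
-71553/(((-6 - 3)*4)*D + 98) = -71553/(((-6 - 3)*4)*8 + 98) = -71553/(-9*4*8 + 98) = -71553/(-36*8 + 98) = -71553/(-288 + 98) = -71553/(-190) = -71553*(-1/190) = 71553/190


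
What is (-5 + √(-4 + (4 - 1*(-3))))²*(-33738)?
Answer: -944664 + 337380*√3 ≈ -3.6030e+5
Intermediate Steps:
(-5 + √(-4 + (4 - 1*(-3))))²*(-33738) = (-5 + √(-4 + (4 + 3)))²*(-33738) = (-5 + √(-4 + 7))²*(-33738) = (-5 + √3)²*(-33738) = -33738*(-5 + √3)²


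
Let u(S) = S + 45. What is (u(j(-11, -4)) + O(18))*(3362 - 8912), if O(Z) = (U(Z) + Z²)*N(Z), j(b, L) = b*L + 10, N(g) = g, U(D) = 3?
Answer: -33216750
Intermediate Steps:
j(b, L) = 10 + L*b (j(b, L) = L*b + 10 = 10 + L*b)
u(S) = 45 + S
O(Z) = Z*(3 + Z²) (O(Z) = (3 + Z²)*Z = Z*(3 + Z²))
(u(j(-11, -4)) + O(18))*(3362 - 8912) = ((45 + (10 - 4*(-11))) + 18*(3 + 18²))*(3362 - 8912) = ((45 + (10 + 44)) + 18*(3 + 324))*(-5550) = ((45 + 54) + 18*327)*(-5550) = (99 + 5886)*(-5550) = 5985*(-5550) = -33216750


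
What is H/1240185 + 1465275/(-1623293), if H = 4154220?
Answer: 46917182577/19173177421 ≈ 2.4470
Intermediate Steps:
H/1240185 + 1465275/(-1623293) = 4154220/1240185 + 1465275/(-1623293) = 4154220*(1/1240185) + 1465275*(-1/1623293) = 276948/82679 - 209325/231899 = 46917182577/19173177421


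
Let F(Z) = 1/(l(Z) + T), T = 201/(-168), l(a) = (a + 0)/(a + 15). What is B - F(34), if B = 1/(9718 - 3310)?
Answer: 2512133/1262376 ≈ 1.9900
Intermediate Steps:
l(a) = a/(15 + a)
T = -67/56 (T = 201*(-1/168) = -67/56 ≈ -1.1964)
B = 1/6408 ≈ 0.00015605
F(Z) = 1/(-67/56 + Z/(15 + Z)) (F(Z) = 1/(Z/(15 + Z) - 67/56) = 1/(-67/56 + Z/(15 + Z)))
B - F(34) = 1/6408 - 56*(15 + 34)/(-1005 - 11*34) = 1/6408 - 56*49/(-1005 - 374) = 1/6408 - 56*49/(-1379) = 1/6408 - 56*(-1)*49/1379 = 1/6408 - 1*(-392/197) = 1/6408 + 392/197 = 2512133/1262376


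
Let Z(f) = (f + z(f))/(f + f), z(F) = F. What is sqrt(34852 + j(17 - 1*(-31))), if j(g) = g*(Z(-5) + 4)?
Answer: 2*sqrt(8773) ≈ 187.33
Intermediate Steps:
Z(f) = 1 (Z(f) = (f + f)/(f + f) = (2*f)/((2*f)) = (2*f)*(1/(2*f)) = 1)
j(g) = 5*g (j(g) = g*(1 + 4) = g*5 = 5*g)
sqrt(34852 + j(17 - 1*(-31))) = sqrt(34852 + 5*(17 - 1*(-31))) = sqrt(34852 + 5*(17 + 31)) = sqrt(34852 + 5*48) = sqrt(34852 + 240) = sqrt(35092) = 2*sqrt(8773)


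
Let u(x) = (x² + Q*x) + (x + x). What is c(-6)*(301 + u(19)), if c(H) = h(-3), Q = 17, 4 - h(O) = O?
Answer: 7161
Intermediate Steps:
h(O) = 4 - O
c(H) = 7 (c(H) = 4 - 1*(-3) = 4 + 3 = 7)
u(x) = x² + 19*x (u(x) = (x² + 17*x) + (x + x) = (x² + 17*x) + 2*x = x² + 19*x)
c(-6)*(301 + u(19)) = 7*(301 + 19*(19 + 19)) = 7*(301 + 19*38) = 7*(301 + 722) = 7*1023 = 7161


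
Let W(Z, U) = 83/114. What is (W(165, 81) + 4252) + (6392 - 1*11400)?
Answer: -86101/114 ≈ -755.27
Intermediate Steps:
W(Z, U) = 83/114 (W(Z, U) = 83*(1/114) = 83/114)
(W(165, 81) + 4252) + (6392 - 1*11400) = (83/114 + 4252) + (6392 - 1*11400) = 484811/114 + (6392 - 11400) = 484811/114 - 5008 = -86101/114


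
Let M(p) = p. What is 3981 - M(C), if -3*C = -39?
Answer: 3968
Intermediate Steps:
C = 13 (C = -⅓*(-39) = 13)
3981 - M(C) = 3981 - 1*13 = 3981 - 13 = 3968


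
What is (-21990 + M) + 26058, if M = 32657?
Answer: 36725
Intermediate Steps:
(-21990 + M) + 26058 = (-21990 + 32657) + 26058 = 10667 + 26058 = 36725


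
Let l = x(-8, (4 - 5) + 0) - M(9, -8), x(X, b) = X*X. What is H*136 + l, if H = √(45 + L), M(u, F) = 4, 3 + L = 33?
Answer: 60 + 680*√3 ≈ 1237.8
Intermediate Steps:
L = 30 (L = -3 + 33 = 30)
x(X, b) = X²
l = 60 (l = (-8)² - 1*4 = 64 - 4 = 60)
H = 5*√3 (H = √(45 + 30) = √75 = 5*√3 ≈ 8.6602)
H*136 + l = (5*√3)*136 + 60 = 680*√3 + 60 = 60 + 680*√3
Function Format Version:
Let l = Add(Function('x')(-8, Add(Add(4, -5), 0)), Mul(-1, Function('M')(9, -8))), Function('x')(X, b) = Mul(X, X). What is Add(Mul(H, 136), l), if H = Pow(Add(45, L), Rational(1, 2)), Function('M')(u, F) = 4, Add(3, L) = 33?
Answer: Add(60, Mul(680, Pow(3, Rational(1, 2)))) ≈ 1237.8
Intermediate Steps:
L = 30 (L = Add(-3, 33) = 30)
Function('x')(X, b) = Pow(X, 2)
l = 60 (l = Add(Pow(-8, 2), Mul(-1, 4)) = Add(64, -4) = 60)
H = Mul(5, Pow(3, Rational(1, 2))) (H = Pow(Add(45, 30), Rational(1, 2)) = Pow(75, Rational(1, 2)) = Mul(5, Pow(3, Rational(1, 2))) ≈ 8.6602)
Add(Mul(H, 136), l) = Add(Mul(Mul(5, Pow(3, Rational(1, 2))), 136), 60) = Add(Mul(680, Pow(3, Rational(1, 2))), 60) = Add(60, Mul(680, Pow(3, Rational(1, 2))))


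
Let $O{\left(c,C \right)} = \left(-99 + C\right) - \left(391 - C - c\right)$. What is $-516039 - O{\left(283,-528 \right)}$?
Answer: $-514776$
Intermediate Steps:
$O{\left(c,C \right)} = -490 + c + 2 C$ ($O{\left(c,C \right)} = \left(-99 + C\right) - \left(391 - C - c\right) = \left(-99 + C\right) + \left(-391 + C + c\right) = -490 + c + 2 C$)
$-516039 - O{\left(283,-528 \right)} = -516039 - \left(-490 + 283 + 2 \left(-528\right)\right) = -516039 - \left(-490 + 283 - 1056\right) = -516039 - -1263 = -516039 + 1263 = -514776$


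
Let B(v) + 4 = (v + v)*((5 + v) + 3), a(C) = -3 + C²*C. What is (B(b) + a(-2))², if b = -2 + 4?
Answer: 625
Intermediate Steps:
b = 2
a(C) = -3 + C³
B(v) = -4 + 2*v*(8 + v) (B(v) = -4 + (v + v)*((5 + v) + 3) = -4 + (2*v)*(8 + v) = -4 + 2*v*(8 + v))
(B(b) + a(-2))² = ((-4 + 2*2² + 16*2) + (-3 + (-2)³))² = ((-4 + 2*4 + 32) + (-3 - 8))² = ((-4 + 8 + 32) - 11)² = (36 - 11)² = 25² = 625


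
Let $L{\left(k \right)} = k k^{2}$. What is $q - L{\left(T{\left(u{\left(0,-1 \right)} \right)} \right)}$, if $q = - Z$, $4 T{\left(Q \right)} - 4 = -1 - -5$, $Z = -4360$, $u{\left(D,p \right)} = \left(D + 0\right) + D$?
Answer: $4352$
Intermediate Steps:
$u{\left(D,p \right)} = 2 D$ ($u{\left(D,p \right)} = D + D = 2 D$)
$T{\left(Q \right)} = 2$ ($T{\left(Q \right)} = 1 + \frac{-1 - -5}{4} = 1 + \frac{-1 + 5}{4} = 1 + \frac{1}{4} \cdot 4 = 1 + 1 = 2$)
$L{\left(k \right)} = k^{3}$
$q = 4360$ ($q = \left(-1\right) \left(-4360\right) = 4360$)
$q - L{\left(T{\left(u{\left(0,-1 \right)} \right)} \right)} = 4360 - 2^{3} = 4360 - 8 = 4352$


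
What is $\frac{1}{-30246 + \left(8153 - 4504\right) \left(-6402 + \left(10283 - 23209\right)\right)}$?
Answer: $- \frac{1}{70558118} \approx -1.4173 \cdot 10^{-8}$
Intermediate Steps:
$\frac{1}{-30246 + \left(8153 - 4504\right) \left(-6402 + \left(10283 - 23209\right)\right)} = \frac{1}{-30246 + 3649 \left(-6402 + \left(10283 - 23209\right)\right)} = \frac{1}{-30246 + 3649 \left(-6402 - 12926\right)} = \frac{1}{-30246 + 3649 \left(-19328\right)} = \frac{1}{-30246 - 70527872} = \frac{1}{-70558118} = - \frac{1}{70558118}$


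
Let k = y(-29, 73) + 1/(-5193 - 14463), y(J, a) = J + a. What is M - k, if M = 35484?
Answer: 696608641/19656 ≈ 35440.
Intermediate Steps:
k = 864863/19656 (k = (-29 + 73) + 1/(-5193 - 14463) = 44 + 1/(-19656) = 44 - 1/19656 = 864863/19656 ≈ 44.000)
M - k = 35484 - 1*864863/19656 = 35484 - 864863/19656 = 696608641/19656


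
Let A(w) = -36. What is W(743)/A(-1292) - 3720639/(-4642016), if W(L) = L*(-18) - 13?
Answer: 15569152799/41778144 ≈ 372.66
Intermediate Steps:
W(L) = -13 - 18*L (W(L) = -18*L - 13 = -13 - 18*L)
W(743)/A(-1292) - 3720639/(-4642016) = (-13 - 18*743)/(-36) - 3720639/(-4642016) = (-13 - 13374)*(-1/36) - 3720639*(-1/4642016) = -13387*(-1/36) + 3720639/4642016 = 13387/36 + 3720639/4642016 = 15569152799/41778144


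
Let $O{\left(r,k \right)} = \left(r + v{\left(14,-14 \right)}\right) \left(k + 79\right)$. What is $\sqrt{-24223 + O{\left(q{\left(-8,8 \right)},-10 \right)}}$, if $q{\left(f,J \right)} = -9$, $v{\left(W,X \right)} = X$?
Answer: $i \sqrt{25810} \approx 160.65 i$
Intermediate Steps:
$O{\left(r,k \right)} = \left(-14 + r\right) \left(79 + k\right)$ ($O{\left(r,k \right)} = \left(r - 14\right) \left(k + 79\right) = \left(-14 + r\right) \left(79 + k\right)$)
$\sqrt{-24223 + O{\left(q{\left(-8,8 \right)},-10 \right)}} = \sqrt{-24223 - 1587} = \sqrt{-25810} = i \sqrt{25810}$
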